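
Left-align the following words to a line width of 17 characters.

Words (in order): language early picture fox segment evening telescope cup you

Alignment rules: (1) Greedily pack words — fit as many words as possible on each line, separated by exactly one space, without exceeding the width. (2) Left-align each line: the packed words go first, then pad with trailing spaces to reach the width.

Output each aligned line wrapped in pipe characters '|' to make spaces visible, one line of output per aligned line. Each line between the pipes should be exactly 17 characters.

Answer: |language early   |
|picture fox      |
|segment evening  |
|telescope cup you|

Derivation:
Line 1: ['language', 'early'] (min_width=14, slack=3)
Line 2: ['picture', 'fox'] (min_width=11, slack=6)
Line 3: ['segment', 'evening'] (min_width=15, slack=2)
Line 4: ['telescope', 'cup', 'you'] (min_width=17, slack=0)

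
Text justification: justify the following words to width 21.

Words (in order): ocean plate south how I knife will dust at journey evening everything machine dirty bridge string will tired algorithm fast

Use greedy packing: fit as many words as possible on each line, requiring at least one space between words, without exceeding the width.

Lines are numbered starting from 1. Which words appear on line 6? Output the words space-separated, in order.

Answer: will tired algorithm

Derivation:
Line 1: ['ocean', 'plate', 'south', 'how'] (min_width=21, slack=0)
Line 2: ['I', 'knife', 'will', 'dust', 'at'] (min_width=20, slack=1)
Line 3: ['journey', 'evening'] (min_width=15, slack=6)
Line 4: ['everything', 'machine'] (min_width=18, slack=3)
Line 5: ['dirty', 'bridge', 'string'] (min_width=19, slack=2)
Line 6: ['will', 'tired', 'algorithm'] (min_width=20, slack=1)
Line 7: ['fast'] (min_width=4, slack=17)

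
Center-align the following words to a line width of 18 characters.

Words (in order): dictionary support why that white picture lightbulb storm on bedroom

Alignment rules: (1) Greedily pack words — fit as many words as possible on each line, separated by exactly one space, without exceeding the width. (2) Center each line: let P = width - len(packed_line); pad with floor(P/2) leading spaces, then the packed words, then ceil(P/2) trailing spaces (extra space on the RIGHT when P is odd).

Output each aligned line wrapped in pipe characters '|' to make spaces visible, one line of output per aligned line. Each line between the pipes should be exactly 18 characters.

Answer: |dictionary support|
|  why that white  |
|picture lightbulb |
| storm on bedroom |

Derivation:
Line 1: ['dictionary', 'support'] (min_width=18, slack=0)
Line 2: ['why', 'that', 'white'] (min_width=14, slack=4)
Line 3: ['picture', 'lightbulb'] (min_width=17, slack=1)
Line 4: ['storm', 'on', 'bedroom'] (min_width=16, slack=2)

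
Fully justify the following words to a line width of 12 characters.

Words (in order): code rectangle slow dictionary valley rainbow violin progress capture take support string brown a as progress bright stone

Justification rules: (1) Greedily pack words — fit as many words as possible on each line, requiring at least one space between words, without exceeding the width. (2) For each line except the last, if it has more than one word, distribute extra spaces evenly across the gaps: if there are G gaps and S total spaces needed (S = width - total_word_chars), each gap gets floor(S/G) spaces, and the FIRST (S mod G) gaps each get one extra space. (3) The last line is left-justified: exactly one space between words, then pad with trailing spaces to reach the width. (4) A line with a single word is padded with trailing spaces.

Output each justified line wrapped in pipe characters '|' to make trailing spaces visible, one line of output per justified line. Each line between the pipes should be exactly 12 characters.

Line 1: ['code'] (min_width=4, slack=8)
Line 2: ['rectangle'] (min_width=9, slack=3)
Line 3: ['slow'] (min_width=4, slack=8)
Line 4: ['dictionary'] (min_width=10, slack=2)
Line 5: ['valley'] (min_width=6, slack=6)
Line 6: ['rainbow'] (min_width=7, slack=5)
Line 7: ['violin'] (min_width=6, slack=6)
Line 8: ['progress'] (min_width=8, slack=4)
Line 9: ['capture', 'take'] (min_width=12, slack=0)
Line 10: ['support'] (min_width=7, slack=5)
Line 11: ['string', 'brown'] (min_width=12, slack=0)
Line 12: ['a', 'as'] (min_width=4, slack=8)
Line 13: ['progress'] (min_width=8, slack=4)
Line 14: ['bright', 'stone'] (min_width=12, slack=0)

Answer: |code        |
|rectangle   |
|slow        |
|dictionary  |
|valley      |
|rainbow     |
|violin      |
|progress    |
|capture take|
|support     |
|string brown|
|a         as|
|progress    |
|bright stone|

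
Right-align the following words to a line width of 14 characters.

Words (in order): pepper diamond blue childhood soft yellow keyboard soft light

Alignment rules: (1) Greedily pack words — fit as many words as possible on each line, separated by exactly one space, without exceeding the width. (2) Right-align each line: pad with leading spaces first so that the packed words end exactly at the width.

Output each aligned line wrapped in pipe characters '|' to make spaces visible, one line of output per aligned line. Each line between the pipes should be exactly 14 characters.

Line 1: ['pepper', 'diamond'] (min_width=14, slack=0)
Line 2: ['blue', 'childhood'] (min_width=14, slack=0)
Line 3: ['soft', 'yellow'] (min_width=11, slack=3)
Line 4: ['keyboard', 'soft'] (min_width=13, slack=1)
Line 5: ['light'] (min_width=5, slack=9)

Answer: |pepper diamond|
|blue childhood|
|   soft yellow|
| keyboard soft|
|         light|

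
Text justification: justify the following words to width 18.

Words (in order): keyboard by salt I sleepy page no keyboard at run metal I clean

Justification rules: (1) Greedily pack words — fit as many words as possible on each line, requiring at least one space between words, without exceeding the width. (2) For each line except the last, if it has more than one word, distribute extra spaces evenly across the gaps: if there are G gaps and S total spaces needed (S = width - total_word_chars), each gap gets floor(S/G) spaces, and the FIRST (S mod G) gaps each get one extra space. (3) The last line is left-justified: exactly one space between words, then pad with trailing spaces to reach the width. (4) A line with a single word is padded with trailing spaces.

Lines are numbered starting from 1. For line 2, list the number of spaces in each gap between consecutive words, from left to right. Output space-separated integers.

Answer: 3 3

Derivation:
Line 1: ['keyboard', 'by', 'salt', 'I'] (min_width=18, slack=0)
Line 2: ['sleepy', 'page', 'no'] (min_width=14, slack=4)
Line 3: ['keyboard', 'at', 'run'] (min_width=15, slack=3)
Line 4: ['metal', 'I', 'clean'] (min_width=13, slack=5)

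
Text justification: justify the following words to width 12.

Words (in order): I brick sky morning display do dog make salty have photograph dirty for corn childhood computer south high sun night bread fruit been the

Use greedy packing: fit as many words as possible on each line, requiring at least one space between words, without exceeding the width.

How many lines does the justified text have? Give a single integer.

Answer: 14

Derivation:
Line 1: ['I', 'brick', 'sky'] (min_width=11, slack=1)
Line 2: ['morning'] (min_width=7, slack=5)
Line 3: ['display', 'do'] (min_width=10, slack=2)
Line 4: ['dog', 'make'] (min_width=8, slack=4)
Line 5: ['salty', 'have'] (min_width=10, slack=2)
Line 6: ['photograph'] (min_width=10, slack=2)
Line 7: ['dirty', 'for'] (min_width=9, slack=3)
Line 8: ['corn'] (min_width=4, slack=8)
Line 9: ['childhood'] (min_width=9, slack=3)
Line 10: ['computer'] (min_width=8, slack=4)
Line 11: ['south', 'high'] (min_width=10, slack=2)
Line 12: ['sun', 'night'] (min_width=9, slack=3)
Line 13: ['bread', 'fruit'] (min_width=11, slack=1)
Line 14: ['been', 'the'] (min_width=8, slack=4)
Total lines: 14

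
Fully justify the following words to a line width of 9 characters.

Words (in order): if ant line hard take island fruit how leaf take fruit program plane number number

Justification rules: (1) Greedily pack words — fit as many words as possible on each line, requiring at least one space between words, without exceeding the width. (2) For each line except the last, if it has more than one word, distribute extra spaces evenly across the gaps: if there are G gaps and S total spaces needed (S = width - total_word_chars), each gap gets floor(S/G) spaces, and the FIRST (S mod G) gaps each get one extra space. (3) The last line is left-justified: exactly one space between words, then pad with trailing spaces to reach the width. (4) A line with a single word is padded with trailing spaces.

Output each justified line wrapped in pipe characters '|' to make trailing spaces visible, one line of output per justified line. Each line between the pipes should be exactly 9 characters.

Line 1: ['if', 'ant'] (min_width=6, slack=3)
Line 2: ['line', 'hard'] (min_width=9, slack=0)
Line 3: ['take'] (min_width=4, slack=5)
Line 4: ['island'] (min_width=6, slack=3)
Line 5: ['fruit', 'how'] (min_width=9, slack=0)
Line 6: ['leaf', 'take'] (min_width=9, slack=0)
Line 7: ['fruit'] (min_width=5, slack=4)
Line 8: ['program'] (min_width=7, slack=2)
Line 9: ['plane'] (min_width=5, slack=4)
Line 10: ['number'] (min_width=6, slack=3)
Line 11: ['number'] (min_width=6, slack=3)

Answer: |if    ant|
|line hard|
|take     |
|island   |
|fruit how|
|leaf take|
|fruit    |
|program  |
|plane    |
|number   |
|number   |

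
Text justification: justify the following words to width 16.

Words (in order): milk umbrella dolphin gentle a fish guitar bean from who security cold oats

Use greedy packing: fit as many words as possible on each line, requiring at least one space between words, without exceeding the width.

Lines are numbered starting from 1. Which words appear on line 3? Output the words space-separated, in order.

Answer: fish guitar bean

Derivation:
Line 1: ['milk', 'umbrella'] (min_width=13, slack=3)
Line 2: ['dolphin', 'gentle', 'a'] (min_width=16, slack=0)
Line 3: ['fish', 'guitar', 'bean'] (min_width=16, slack=0)
Line 4: ['from', 'who'] (min_width=8, slack=8)
Line 5: ['security', 'cold'] (min_width=13, slack=3)
Line 6: ['oats'] (min_width=4, slack=12)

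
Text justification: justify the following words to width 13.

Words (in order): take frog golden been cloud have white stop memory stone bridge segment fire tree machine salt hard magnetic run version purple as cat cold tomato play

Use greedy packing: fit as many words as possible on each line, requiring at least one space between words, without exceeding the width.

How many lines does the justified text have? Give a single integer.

Line 1: ['take', 'frog'] (min_width=9, slack=4)
Line 2: ['golden', 'been'] (min_width=11, slack=2)
Line 3: ['cloud', 'have'] (min_width=10, slack=3)
Line 4: ['white', 'stop'] (min_width=10, slack=3)
Line 5: ['memory', 'stone'] (min_width=12, slack=1)
Line 6: ['bridge'] (min_width=6, slack=7)
Line 7: ['segment', 'fire'] (min_width=12, slack=1)
Line 8: ['tree', 'machine'] (min_width=12, slack=1)
Line 9: ['salt', 'hard'] (min_width=9, slack=4)
Line 10: ['magnetic', 'run'] (min_width=12, slack=1)
Line 11: ['version'] (min_width=7, slack=6)
Line 12: ['purple', 'as', 'cat'] (min_width=13, slack=0)
Line 13: ['cold', 'tomato'] (min_width=11, slack=2)
Line 14: ['play'] (min_width=4, slack=9)
Total lines: 14

Answer: 14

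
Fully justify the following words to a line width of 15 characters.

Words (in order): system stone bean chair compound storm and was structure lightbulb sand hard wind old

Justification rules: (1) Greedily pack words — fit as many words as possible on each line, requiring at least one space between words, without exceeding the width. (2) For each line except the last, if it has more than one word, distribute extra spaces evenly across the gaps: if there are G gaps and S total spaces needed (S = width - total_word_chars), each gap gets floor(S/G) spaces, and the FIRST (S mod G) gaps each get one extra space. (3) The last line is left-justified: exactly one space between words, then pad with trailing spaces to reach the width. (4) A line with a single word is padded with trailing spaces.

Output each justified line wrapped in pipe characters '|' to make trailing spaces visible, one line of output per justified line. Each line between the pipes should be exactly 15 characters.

Answer: |system    stone|
|bean      chair|
|compound  storm|
|and         was|
|structure      |
|lightbulb  sand|
|hard wind old  |

Derivation:
Line 1: ['system', 'stone'] (min_width=12, slack=3)
Line 2: ['bean', 'chair'] (min_width=10, slack=5)
Line 3: ['compound', 'storm'] (min_width=14, slack=1)
Line 4: ['and', 'was'] (min_width=7, slack=8)
Line 5: ['structure'] (min_width=9, slack=6)
Line 6: ['lightbulb', 'sand'] (min_width=14, slack=1)
Line 7: ['hard', 'wind', 'old'] (min_width=13, slack=2)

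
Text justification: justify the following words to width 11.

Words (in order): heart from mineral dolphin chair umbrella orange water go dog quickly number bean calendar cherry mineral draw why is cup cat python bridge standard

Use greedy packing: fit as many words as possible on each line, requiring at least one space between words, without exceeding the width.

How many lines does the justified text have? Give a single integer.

Line 1: ['heart', 'from'] (min_width=10, slack=1)
Line 2: ['mineral'] (min_width=7, slack=4)
Line 3: ['dolphin'] (min_width=7, slack=4)
Line 4: ['chair'] (min_width=5, slack=6)
Line 5: ['umbrella'] (min_width=8, slack=3)
Line 6: ['orange'] (min_width=6, slack=5)
Line 7: ['water', 'go'] (min_width=8, slack=3)
Line 8: ['dog', 'quickly'] (min_width=11, slack=0)
Line 9: ['number', 'bean'] (min_width=11, slack=0)
Line 10: ['calendar'] (min_width=8, slack=3)
Line 11: ['cherry'] (min_width=6, slack=5)
Line 12: ['mineral'] (min_width=7, slack=4)
Line 13: ['draw', 'why', 'is'] (min_width=11, slack=0)
Line 14: ['cup', 'cat'] (min_width=7, slack=4)
Line 15: ['python'] (min_width=6, slack=5)
Line 16: ['bridge'] (min_width=6, slack=5)
Line 17: ['standard'] (min_width=8, slack=3)
Total lines: 17

Answer: 17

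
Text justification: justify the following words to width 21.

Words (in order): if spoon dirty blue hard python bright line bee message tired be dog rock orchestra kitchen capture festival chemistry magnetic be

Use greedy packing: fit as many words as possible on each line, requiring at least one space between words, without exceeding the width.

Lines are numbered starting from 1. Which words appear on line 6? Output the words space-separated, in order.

Line 1: ['if', 'spoon', 'dirty', 'blue'] (min_width=19, slack=2)
Line 2: ['hard', 'python', 'bright'] (min_width=18, slack=3)
Line 3: ['line', 'bee', 'message'] (min_width=16, slack=5)
Line 4: ['tired', 'be', 'dog', 'rock'] (min_width=17, slack=4)
Line 5: ['orchestra', 'kitchen'] (min_width=17, slack=4)
Line 6: ['capture', 'festival'] (min_width=16, slack=5)
Line 7: ['chemistry', 'magnetic', 'be'] (min_width=21, slack=0)

Answer: capture festival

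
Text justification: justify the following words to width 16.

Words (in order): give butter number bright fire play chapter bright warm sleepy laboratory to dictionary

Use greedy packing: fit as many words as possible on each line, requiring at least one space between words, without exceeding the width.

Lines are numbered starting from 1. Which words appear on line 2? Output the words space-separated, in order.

Line 1: ['give', 'butter'] (min_width=11, slack=5)
Line 2: ['number', 'bright'] (min_width=13, slack=3)
Line 3: ['fire', 'play'] (min_width=9, slack=7)
Line 4: ['chapter', 'bright'] (min_width=14, slack=2)
Line 5: ['warm', 'sleepy'] (min_width=11, slack=5)
Line 6: ['laboratory', 'to'] (min_width=13, slack=3)
Line 7: ['dictionary'] (min_width=10, slack=6)

Answer: number bright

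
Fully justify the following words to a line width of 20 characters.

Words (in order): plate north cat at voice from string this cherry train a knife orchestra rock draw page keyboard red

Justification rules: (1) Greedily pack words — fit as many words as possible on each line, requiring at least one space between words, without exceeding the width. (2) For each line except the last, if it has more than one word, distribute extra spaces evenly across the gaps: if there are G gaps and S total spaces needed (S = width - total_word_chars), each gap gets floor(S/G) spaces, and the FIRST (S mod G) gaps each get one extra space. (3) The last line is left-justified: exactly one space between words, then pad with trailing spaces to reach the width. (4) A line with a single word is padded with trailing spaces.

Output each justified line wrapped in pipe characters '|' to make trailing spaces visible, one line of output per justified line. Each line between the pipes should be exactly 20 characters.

Answer: |plate  north  cat at|
|voice   from  string|
|this  cherry train a|
|knife orchestra rock|
|draw  page  keyboard|
|red                 |

Derivation:
Line 1: ['plate', 'north', 'cat', 'at'] (min_width=18, slack=2)
Line 2: ['voice', 'from', 'string'] (min_width=17, slack=3)
Line 3: ['this', 'cherry', 'train', 'a'] (min_width=19, slack=1)
Line 4: ['knife', 'orchestra', 'rock'] (min_width=20, slack=0)
Line 5: ['draw', 'page', 'keyboard'] (min_width=18, slack=2)
Line 6: ['red'] (min_width=3, slack=17)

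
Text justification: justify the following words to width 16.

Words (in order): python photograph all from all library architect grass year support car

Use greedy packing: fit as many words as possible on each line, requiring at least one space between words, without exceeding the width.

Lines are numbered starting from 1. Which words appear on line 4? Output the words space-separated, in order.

Line 1: ['python'] (min_width=6, slack=10)
Line 2: ['photograph', 'all'] (min_width=14, slack=2)
Line 3: ['from', 'all', 'library'] (min_width=16, slack=0)
Line 4: ['architect', 'grass'] (min_width=15, slack=1)
Line 5: ['year', 'support', 'car'] (min_width=16, slack=0)

Answer: architect grass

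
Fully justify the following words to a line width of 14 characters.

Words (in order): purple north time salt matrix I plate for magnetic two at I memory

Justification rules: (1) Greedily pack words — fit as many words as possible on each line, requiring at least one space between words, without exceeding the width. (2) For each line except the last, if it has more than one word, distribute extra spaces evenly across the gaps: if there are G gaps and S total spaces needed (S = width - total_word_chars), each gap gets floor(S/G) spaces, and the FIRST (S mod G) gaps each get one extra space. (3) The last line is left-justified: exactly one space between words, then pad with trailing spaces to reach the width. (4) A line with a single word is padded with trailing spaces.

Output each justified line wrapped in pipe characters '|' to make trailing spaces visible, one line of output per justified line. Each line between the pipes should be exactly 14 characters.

Line 1: ['purple', 'north'] (min_width=12, slack=2)
Line 2: ['time', 'salt'] (min_width=9, slack=5)
Line 3: ['matrix', 'I', 'plate'] (min_width=14, slack=0)
Line 4: ['for', 'magnetic'] (min_width=12, slack=2)
Line 5: ['two', 'at', 'I'] (min_width=8, slack=6)
Line 6: ['memory'] (min_width=6, slack=8)

Answer: |purple   north|
|time      salt|
|matrix I plate|
|for   magnetic|
|two    at    I|
|memory        |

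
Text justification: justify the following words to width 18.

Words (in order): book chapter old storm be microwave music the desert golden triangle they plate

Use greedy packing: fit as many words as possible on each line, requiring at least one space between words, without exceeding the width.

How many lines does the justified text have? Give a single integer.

Answer: 5

Derivation:
Line 1: ['book', 'chapter', 'old'] (min_width=16, slack=2)
Line 2: ['storm', 'be', 'microwave'] (min_width=18, slack=0)
Line 3: ['music', 'the', 'desert'] (min_width=16, slack=2)
Line 4: ['golden', 'triangle'] (min_width=15, slack=3)
Line 5: ['they', 'plate'] (min_width=10, slack=8)
Total lines: 5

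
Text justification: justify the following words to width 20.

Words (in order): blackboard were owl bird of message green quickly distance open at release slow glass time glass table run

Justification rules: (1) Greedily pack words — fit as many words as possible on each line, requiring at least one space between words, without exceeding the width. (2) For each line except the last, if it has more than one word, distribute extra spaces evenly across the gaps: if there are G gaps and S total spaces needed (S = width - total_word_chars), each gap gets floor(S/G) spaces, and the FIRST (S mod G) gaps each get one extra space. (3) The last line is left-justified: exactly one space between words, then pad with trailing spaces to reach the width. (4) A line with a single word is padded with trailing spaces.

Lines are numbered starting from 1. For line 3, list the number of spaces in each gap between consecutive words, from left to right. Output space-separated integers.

Line 1: ['blackboard', 'were', 'owl'] (min_width=19, slack=1)
Line 2: ['bird', 'of', 'message'] (min_width=15, slack=5)
Line 3: ['green', 'quickly'] (min_width=13, slack=7)
Line 4: ['distance', 'open', 'at'] (min_width=16, slack=4)
Line 5: ['release', 'slow', 'glass'] (min_width=18, slack=2)
Line 6: ['time', 'glass', 'table', 'run'] (min_width=20, slack=0)

Answer: 8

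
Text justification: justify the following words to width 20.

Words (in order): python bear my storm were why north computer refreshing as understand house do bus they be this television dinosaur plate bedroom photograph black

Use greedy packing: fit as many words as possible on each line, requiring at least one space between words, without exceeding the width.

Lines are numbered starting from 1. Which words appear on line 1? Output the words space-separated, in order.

Answer: python bear my storm

Derivation:
Line 1: ['python', 'bear', 'my', 'storm'] (min_width=20, slack=0)
Line 2: ['were', 'why', 'north'] (min_width=14, slack=6)
Line 3: ['computer', 'refreshing'] (min_width=19, slack=1)
Line 4: ['as', 'understand', 'house'] (min_width=19, slack=1)
Line 5: ['do', 'bus', 'they', 'be', 'this'] (min_width=19, slack=1)
Line 6: ['television', 'dinosaur'] (min_width=19, slack=1)
Line 7: ['plate', 'bedroom'] (min_width=13, slack=7)
Line 8: ['photograph', 'black'] (min_width=16, slack=4)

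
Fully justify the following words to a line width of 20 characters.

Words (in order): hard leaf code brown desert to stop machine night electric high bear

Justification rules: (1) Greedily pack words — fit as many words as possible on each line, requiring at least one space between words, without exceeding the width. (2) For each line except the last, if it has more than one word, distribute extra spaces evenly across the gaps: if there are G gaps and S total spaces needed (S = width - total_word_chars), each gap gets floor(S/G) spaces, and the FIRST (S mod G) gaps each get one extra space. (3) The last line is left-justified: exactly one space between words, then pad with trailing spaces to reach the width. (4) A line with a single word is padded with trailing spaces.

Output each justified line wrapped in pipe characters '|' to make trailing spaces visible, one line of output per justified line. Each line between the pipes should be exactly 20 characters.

Answer: |hard leaf code brown|
|desert    to    stop|
|machine        night|
|electric high bear  |

Derivation:
Line 1: ['hard', 'leaf', 'code', 'brown'] (min_width=20, slack=0)
Line 2: ['desert', 'to', 'stop'] (min_width=14, slack=6)
Line 3: ['machine', 'night'] (min_width=13, slack=7)
Line 4: ['electric', 'high', 'bear'] (min_width=18, slack=2)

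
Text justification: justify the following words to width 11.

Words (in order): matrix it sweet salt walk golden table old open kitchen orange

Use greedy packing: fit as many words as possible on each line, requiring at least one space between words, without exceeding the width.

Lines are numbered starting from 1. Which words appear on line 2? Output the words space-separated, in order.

Line 1: ['matrix', 'it'] (min_width=9, slack=2)
Line 2: ['sweet', 'salt'] (min_width=10, slack=1)
Line 3: ['walk', 'golden'] (min_width=11, slack=0)
Line 4: ['table', 'old'] (min_width=9, slack=2)
Line 5: ['open'] (min_width=4, slack=7)
Line 6: ['kitchen'] (min_width=7, slack=4)
Line 7: ['orange'] (min_width=6, slack=5)

Answer: sweet salt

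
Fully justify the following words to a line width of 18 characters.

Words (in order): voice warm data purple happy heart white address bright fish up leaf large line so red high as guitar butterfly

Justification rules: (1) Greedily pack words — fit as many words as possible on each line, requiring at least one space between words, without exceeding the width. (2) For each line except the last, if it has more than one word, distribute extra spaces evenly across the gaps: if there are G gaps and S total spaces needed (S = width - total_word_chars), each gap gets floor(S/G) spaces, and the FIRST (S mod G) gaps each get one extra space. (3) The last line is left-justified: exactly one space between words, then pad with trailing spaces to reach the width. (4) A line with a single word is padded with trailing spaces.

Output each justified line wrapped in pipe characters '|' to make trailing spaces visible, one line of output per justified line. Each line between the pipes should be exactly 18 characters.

Line 1: ['voice', 'warm', 'data'] (min_width=15, slack=3)
Line 2: ['purple', 'happy', 'heart'] (min_width=18, slack=0)
Line 3: ['white', 'address'] (min_width=13, slack=5)
Line 4: ['bright', 'fish', 'up'] (min_width=14, slack=4)
Line 5: ['leaf', 'large', 'line', 'so'] (min_width=18, slack=0)
Line 6: ['red', 'high', 'as', 'guitar'] (min_width=18, slack=0)
Line 7: ['butterfly'] (min_width=9, slack=9)

Answer: |voice   warm  data|
|purple happy heart|
|white      address|
|bright   fish   up|
|leaf large line so|
|red high as guitar|
|butterfly         |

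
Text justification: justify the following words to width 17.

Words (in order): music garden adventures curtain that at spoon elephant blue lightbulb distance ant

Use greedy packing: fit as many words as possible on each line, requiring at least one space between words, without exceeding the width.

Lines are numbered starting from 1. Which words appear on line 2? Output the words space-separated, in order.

Line 1: ['music', 'garden'] (min_width=12, slack=5)
Line 2: ['adventures'] (min_width=10, slack=7)
Line 3: ['curtain', 'that', 'at'] (min_width=15, slack=2)
Line 4: ['spoon', 'elephant'] (min_width=14, slack=3)
Line 5: ['blue', 'lightbulb'] (min_width=14, slack=3)
Line 6: ['distance', 'ant'] (min_width=12, slack=5)

Answer: adventures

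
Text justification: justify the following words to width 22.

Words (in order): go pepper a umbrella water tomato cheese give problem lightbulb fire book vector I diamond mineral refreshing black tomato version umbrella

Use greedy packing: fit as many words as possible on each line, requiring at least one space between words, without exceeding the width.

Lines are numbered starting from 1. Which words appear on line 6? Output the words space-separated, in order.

Answer: refreshing black

Derivation:
Line 1: ['go', 'pepper', 'a', 'umbrella'] (min_width=20, slack=2)
Line 2: ['water', 'tomato', 'cheese'] (min_width=19, slack=3)
Line 3: ['give', 'problem', 'lightbulb'] (min_width=22, slack=0)
Line 4: ['fire', 'book', 'vector', 'I'] (min_width=18, slack=4)
Line 5: ['diamond', 'mineral'] (min_width=15, slack=7)
Line 6: ['refreshing', 'black'] (min_width=16, slack=6)
Line 7: ['tomato', 'version'] (min_width=14, slack=8)
Line 8: ['umbrella'] (min_width=8, slack=14)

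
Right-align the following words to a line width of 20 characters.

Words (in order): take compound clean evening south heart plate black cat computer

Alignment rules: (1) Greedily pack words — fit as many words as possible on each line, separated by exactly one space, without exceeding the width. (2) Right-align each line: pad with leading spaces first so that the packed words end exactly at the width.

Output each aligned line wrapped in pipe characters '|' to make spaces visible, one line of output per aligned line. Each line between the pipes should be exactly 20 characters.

Line 1: ['take', 'compound', 'clean'] (min_width=19, slack=1)
Line 2: ['evening', 'south', 'heart'] (min_width=19, slack=1)
Line 3: ['plate', 'black', 'cat'] (min_width=15, slack=5)
Line 4: ['computer'] (min_width=8, slack=12)

Answer: | take compound clean|
| evening south heart|
|     plate black cat|
|            computer|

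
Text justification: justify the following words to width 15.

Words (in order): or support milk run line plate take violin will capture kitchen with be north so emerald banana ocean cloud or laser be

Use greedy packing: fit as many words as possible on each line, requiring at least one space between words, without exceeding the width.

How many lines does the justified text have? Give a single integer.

Line 1: ['or', 'support', 'milk'] (min_width=15, slack=0)
Line 2: ['run', 'line', 'plate'] (min_width=14, slack=1)
Line 3: ['take', 'violin'] (min_width=11, slack=4)
Line 4: ['will', 'capture'] (min_width=12, slack=3)
Line 5: ['kitchen', 'with', 'be'] (min_width=15, slack=0)
Line 6: ['north', 'so'] (min_width=8, slack=7)
Line 7: ['emerald', 'banana'] (min_width=14, slack=1)
Line 8: ['ocean', 'cloud', 'or'] (min_width=14, slack=1)
Line 9: ['laser', 'be'] (min_width=8, slack=7)
Total lines: 9

Answer: 9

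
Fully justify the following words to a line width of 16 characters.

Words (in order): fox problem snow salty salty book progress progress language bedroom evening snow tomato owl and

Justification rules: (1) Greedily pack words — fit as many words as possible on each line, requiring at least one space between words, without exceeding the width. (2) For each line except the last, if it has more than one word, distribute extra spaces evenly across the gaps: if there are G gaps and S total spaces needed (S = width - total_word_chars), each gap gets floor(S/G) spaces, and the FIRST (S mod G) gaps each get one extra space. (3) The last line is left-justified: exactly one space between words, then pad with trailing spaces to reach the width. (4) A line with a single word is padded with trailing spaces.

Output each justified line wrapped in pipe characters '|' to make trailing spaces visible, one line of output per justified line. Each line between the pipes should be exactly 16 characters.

Line 1: ['fox', 'problem', 'snow'] (min_width=16, slack=0)
Line 2: ['salty', 'salty', 'book'] (min_width=16, slack=0)
Line 3: ['progress'] (min_width=8, slack=8)
Line 4: ['progress'] (min_width=8, slack=8)
Line 5: ['language', 'bedroom'] (min_width=16, slack=0)
Line 6: ['evening', 'snow'] (min_width=12, slack=4)
Line 7: ['tomato', 'owl', 'and'] (min_width=14, slack=2)

Answer: |fox problem snow|
|salty salty book|
|progress        |
|progress        |
|language bedroom|
|evening     snow|
|tomato owl and  |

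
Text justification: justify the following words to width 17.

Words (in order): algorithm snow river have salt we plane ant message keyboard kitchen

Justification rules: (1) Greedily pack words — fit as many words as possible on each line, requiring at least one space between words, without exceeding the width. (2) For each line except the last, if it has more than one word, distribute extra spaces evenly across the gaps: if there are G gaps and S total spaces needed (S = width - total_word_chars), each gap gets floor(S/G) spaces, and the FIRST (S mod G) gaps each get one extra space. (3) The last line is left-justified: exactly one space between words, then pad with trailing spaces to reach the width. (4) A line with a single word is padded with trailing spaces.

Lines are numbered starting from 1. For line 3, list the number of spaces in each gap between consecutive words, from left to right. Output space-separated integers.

Line 1: ['algorithm', 'snow'] (min_width=14, slack=3)
Line 2: ['river', 'have', 'salt'] (min_width=15, slack=2)
Line 3: ['we', 'plane', 'ant'] (min_width=12, slack=5)
Line 4: ['message', 'keyboard'] (min_width=16, slack=1)
Line 5: ['kitchen'] (min_width=7, slack=10)

Answer: 4 3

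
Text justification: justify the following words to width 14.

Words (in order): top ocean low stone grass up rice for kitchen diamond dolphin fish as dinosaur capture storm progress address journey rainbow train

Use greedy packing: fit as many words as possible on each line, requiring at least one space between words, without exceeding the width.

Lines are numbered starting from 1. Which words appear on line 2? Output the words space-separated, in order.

Line 1: ['top', 'ocean', 'low'] (min_width=13, slack=1)
Line 2: ['stone', 'grass', 'up'] (min_width=14, slack=0)
Line 3: ['rice', 'for'] (min_width=8, slack=6)
Line 4: ['kitchen'] (min_width=7, slack=7)
Line 5: ['diamond'] (min_width=7, slack=7)
Line 6: ['dolphin', 'fish'] (min_width=12, slack=2)
Line 7: ['as', 'dinosaur'] (min_width=11, slack=3)
Line 8: ['capture', 'storm'] (min_width=13, slack=1)
Line 9: ['progress'] (min_width=8, slack=6)
Line 10: ['address'] (min_width=7, slack=7)
Line 11: ['journey'] (min_width=7, slack=7)
Line 12: ['rainbow', 'train'] (min_width=13, slack=1)

Answer: stone grass up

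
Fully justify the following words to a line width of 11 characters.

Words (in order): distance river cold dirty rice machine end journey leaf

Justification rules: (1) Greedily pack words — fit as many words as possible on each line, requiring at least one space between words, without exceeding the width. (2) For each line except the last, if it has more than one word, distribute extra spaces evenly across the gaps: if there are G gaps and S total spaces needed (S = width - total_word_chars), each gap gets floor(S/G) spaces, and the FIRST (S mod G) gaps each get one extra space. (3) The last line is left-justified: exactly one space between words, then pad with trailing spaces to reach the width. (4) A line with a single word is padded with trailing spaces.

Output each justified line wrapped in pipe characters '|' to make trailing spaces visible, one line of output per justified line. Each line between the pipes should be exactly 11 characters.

Line 1: ['distance'] (min_width=8, slack=3)
Line 2: ['river', 'cold'] (min_width=10, slack=1)
Line 3: ['dirty', 'rice'] (min_width=10, slack=1)
Line 4: ['machine', 'end'] (min_width=11, slack=0)
Line 5: ['journey'] (min_width=7, slack=4)
Line 6: ['leaf'] (min_width=4, slack=7)

Answer: |distance   |
|river  cold|
|dirty  rice|
|machine end|
|journey    |
|leaf       |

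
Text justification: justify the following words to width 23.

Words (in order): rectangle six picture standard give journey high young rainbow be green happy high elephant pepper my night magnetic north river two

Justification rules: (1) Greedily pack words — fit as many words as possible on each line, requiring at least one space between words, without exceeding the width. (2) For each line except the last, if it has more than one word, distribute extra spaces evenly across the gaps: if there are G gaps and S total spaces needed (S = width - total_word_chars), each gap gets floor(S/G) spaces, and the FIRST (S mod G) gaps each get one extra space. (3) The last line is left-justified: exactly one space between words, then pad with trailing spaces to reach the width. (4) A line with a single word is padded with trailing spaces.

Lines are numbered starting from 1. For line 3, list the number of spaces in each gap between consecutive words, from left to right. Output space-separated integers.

Answer: 2 2 1

Derivation:
Line 1: ['rectangle', 'six', 'picture'] (min_width=21, slack=2)
Line 2: ['standard', 'give', 'journey'] (min_width=21, slack=2)
Line 3: ['high', 'young', 'rainbow', 'be'] (min_width=21, slack=2)
Line 4: ['green', 'happy', 'high'] (min_width=16, slack=7)
Line 5: ['elephant', 'pepper', 'my'] (min_width=18, slack=5)
Line 6: ['night', 'magnetic', 'north'] (min_width=20, slack=3)
Line 7: ['river', 'two'] (min_width=9, slack=14)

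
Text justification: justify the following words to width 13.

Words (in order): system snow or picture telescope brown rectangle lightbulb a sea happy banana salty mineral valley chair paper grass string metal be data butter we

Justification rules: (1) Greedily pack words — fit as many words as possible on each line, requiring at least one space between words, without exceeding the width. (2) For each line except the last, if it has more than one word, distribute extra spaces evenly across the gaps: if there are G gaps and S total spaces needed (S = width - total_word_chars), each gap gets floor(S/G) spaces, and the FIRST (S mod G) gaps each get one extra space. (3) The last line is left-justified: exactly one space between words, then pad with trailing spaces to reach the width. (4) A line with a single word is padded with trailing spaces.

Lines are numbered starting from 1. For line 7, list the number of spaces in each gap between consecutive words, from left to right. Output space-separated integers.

Answer: 5

Derivation:
Line 1: ['system', 'snow'] (min_width=11, slack=2)
Line 2: ['or', 'picture'] (min_width=10, slack=3)
Line 3: ['telescope'] (min_width=9, slack=4)
Line 4: ['brown'] (min_width=5, slack=8)
Line 5: ['rectangle'] (min_width=9, slack=4)
Line 6: ['lightbulb', 'a'] (min_width=11, slack=2)
Line 7: ['sea', 'happy'] (min_width=9, slack=4)
Line 8: ['banana', 'salty'] (min_width=12, slack=1)
Line 9: ['mineral'] (min_width=7, slack=6)
Line 10: ['valley', 'chair'] (min_width=12, slack=1)
Line 11: ['paper', 'grass'] (min_width=11, slack=2)
Line 12: ['string', 'metal'] (min_width=12, slack=1)
Line 13: ['be', 'data'] (min_width=7, slack=6)
Line 14: ['butter', 'we'] (min_width=9, slack=4)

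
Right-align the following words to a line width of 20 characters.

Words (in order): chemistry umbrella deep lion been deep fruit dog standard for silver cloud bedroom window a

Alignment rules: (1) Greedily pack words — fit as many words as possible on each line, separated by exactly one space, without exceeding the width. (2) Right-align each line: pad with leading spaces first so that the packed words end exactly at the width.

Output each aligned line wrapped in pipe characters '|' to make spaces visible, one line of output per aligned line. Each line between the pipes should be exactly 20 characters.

Line 1: ['chemistry', 'umbrella'] (min_width=18, slack=2)
Line 2: ['deep', 'lion', 'been', 'deep'] (min_width=19, slack=1)
Line 3: ['fruit', 'dog', 'standard'] (min_width=18, slack=2)
Line 4: ['for', 'silver', 'cloud'] (min_width=16, slack=4)
Line 5: ['bedroom', 'window', 'a'] (min_width=16, slack=4)

Answer: |  chemistry umbrella|
| deep lion been deep|
|  fruit dog standard|
|    for silver cloud|
|    bedroom window a|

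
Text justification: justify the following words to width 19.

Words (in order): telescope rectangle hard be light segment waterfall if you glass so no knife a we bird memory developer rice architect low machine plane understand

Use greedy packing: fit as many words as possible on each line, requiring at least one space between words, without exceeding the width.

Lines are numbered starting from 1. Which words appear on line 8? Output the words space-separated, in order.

Answer: machine plane

Derivation:
Line 1: ['telescope', 'rectangle'] (min_width=19, slack=0)
Line 2: ['hard', 'be', 'light'] (min_width=13, slack=6)
Line 3: ['segment', 'waterfall'] (min_width=17, slack=2)
Line 4: ['if', 'you', 'glass', 'so', 'no'] (min_width=18, slack=1)
Line 5: ['knife', 'a', 'we', 'bird'] (min_width=15, slack=4)
Line 6: ['memory', 'developer'] (min_width=16, slack=3)
Line 7: ['rice', 'architect', 'low'] (min_width=18, slack=1)
Line 8: ['machine', 'plane'] (min_width=13, slack=6)
Line 9: ['understand'] (min_width=10, slack=9)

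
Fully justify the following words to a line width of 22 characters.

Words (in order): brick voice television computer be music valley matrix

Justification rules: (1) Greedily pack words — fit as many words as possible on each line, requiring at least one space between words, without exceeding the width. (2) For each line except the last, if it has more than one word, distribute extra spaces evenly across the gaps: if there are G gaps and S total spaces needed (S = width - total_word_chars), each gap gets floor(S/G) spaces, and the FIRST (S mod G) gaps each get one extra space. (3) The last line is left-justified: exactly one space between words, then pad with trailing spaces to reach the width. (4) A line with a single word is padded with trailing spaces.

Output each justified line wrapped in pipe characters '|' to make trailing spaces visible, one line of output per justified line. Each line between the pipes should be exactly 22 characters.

Line 1: ['brick', 'voice', 'television'] (min_width=22, slack=0)
Line 2: ['computer', 'be', 'music'] (min_width=17, slack=5)
Line 3: ['valley', 'matrix'] (min_width=13, slack=9)

Answer: |brick voice television|
|computer    be   music|
|valley matrix         |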